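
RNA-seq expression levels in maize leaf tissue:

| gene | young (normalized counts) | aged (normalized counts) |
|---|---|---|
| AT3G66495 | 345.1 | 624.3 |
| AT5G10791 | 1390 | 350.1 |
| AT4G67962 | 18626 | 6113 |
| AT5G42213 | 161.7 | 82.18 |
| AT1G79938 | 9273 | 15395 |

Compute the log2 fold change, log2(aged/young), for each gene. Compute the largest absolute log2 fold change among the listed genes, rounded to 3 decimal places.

log2(624.3/345.1) = 0.855  (AT3G66495)
log2(350.1/1390) = -1.989  (AT5G10791)
log2(6113/18626) = -1.607  (AT4G67962)
log2(82.18/161.7) = -0.976  (AT5G42213)
log2(15395/9273) = 0.731  (AT1G79938)
The largest magnitude belongs to AT5G10791.

1.989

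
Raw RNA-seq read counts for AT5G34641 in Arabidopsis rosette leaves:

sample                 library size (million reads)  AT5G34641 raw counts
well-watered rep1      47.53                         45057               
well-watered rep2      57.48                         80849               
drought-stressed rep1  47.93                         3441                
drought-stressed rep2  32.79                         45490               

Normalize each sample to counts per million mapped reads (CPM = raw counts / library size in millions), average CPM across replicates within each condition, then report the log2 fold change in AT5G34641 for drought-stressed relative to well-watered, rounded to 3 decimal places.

-0.690

CPM(well-watered rep1) = 45057 / 47.53 = 947.9697
CPM(well-watered rep2) = 80849 / 57.48 = 1406.5588
CPM(drought-stressed rep1) = 3441 / 47.93 = 71.7922
CPM(drought-stressed rep2) = 45490 / 32.79 = 1387.3132
mean CPM(well-watered) = 1177.2643; mean CPM(drought-stressed) = 729.5527
Fold change = 729.5527 / 1177.2643 = 0.61970
log2(0.61970) = -0.6904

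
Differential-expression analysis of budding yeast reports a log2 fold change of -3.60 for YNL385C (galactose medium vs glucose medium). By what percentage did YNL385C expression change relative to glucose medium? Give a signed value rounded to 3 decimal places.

Fold change = 2^(-3.60) = 0.0825
Percent change = (FC − 1) × 100% = (0.0825 − 1) × 100 = -91.753%

-91.753%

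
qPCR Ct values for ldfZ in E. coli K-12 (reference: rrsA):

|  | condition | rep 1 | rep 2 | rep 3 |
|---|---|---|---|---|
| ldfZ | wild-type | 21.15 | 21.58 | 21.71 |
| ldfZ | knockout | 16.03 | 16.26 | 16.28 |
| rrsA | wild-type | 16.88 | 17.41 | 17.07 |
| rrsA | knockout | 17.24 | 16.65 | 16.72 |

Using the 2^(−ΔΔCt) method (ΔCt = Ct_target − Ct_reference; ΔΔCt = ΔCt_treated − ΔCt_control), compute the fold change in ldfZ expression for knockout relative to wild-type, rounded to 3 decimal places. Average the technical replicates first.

32.900

Mean Ct: ldfZ wild-type 21.480; ldfZ knockout 16.190; rrsA wild-type 17.120; rrsA knockout 16.870
ΔCt(wild-type) = 21.480 − 17.120 = 4.360
ΔCt(knockout) = 16.190 − 16.870 = -0.680
ΔΔCt = -0.680 − 4.360 = -5.040
Fold change = 2^(−(-5.040)) = 2^5.040 = 32.8996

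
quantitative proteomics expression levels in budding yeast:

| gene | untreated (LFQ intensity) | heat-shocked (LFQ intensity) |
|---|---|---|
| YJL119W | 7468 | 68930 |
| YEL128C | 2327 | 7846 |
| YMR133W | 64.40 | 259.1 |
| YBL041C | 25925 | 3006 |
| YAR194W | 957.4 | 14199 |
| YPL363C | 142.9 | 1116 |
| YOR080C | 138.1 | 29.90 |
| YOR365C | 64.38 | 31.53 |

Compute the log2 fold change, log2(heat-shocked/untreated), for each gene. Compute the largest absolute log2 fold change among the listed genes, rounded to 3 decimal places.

3.891

log2(68930/7468) = 3.206  (YJL119W)
log2(7846/2327) = 1.753  (YEL128C)
log2(259.1/64.40) = 2.008  (YMR133W)
log2(3006/25925) = -3.108  (YBL041C)
log2(14199/957.4) = 3.891  (YAR194W)
log2(1116/142.9) = 2.965  (YPL363C)
log2(29.90/138.1) = -2.207  (YOR080C)
log2(31.53/64.38) = -1.030  (YOR365C)
The largest magnitude belongs to YAR194W.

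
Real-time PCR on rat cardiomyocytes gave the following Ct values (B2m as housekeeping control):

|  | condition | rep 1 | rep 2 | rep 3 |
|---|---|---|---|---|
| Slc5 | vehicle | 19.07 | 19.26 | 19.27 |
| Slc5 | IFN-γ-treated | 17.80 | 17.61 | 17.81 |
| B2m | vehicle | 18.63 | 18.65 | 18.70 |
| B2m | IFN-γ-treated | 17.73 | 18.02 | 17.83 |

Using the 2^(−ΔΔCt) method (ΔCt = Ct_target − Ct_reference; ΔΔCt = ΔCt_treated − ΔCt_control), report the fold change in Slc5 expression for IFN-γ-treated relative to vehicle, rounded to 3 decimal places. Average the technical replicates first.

1.580

Mean Ct: Slc5 vehicle 19.200; Slc5 IFN-γ-treated 17.740; B2m vehicle 18.660; B2m IFN-γ-treated 17.860
ΔCt(vehicle) = 19.200 − 18.660 = 0.540
ΔCt(IFN-γ-treated) = 17.740 − 17.860 = -0.120
ΔΔCt = -0.120 − 0.540 = -0.660
Fold change = 2^(−(-0.660)) = 2^0.660 = 1.5801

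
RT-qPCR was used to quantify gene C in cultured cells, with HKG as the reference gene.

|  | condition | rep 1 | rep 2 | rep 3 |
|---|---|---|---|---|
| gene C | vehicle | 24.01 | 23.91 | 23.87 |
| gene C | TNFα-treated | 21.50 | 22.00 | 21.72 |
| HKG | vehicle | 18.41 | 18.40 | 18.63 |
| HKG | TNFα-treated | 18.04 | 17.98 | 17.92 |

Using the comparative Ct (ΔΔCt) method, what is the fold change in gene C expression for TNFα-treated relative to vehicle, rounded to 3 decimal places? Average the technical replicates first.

Mean Ct: gene C vehicle 23.930; gene C TNFα-treated 21.740; HKG vehicle 18.480; HKG TNFα-treated 17.980
ΔCt(vehicle) = 23.930 − 18.480 = 5.450
ΔCt(TNFα-treated) = 21.740 − 17.980 = 3.760
ΔΔCt = 3.760 − 5.450 = -1.690
Fold change = 2^(−(-1.690)) = 2^1.690 = 3.2266

3.227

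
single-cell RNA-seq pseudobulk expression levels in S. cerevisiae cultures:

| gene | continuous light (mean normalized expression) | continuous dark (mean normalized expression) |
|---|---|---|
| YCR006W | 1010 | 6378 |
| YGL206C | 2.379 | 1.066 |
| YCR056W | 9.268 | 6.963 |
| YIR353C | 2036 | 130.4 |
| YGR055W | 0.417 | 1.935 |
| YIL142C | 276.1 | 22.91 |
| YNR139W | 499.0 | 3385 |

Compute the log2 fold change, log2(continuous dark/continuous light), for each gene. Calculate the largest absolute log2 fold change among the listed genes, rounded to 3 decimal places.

3.965

log2(6378/1010) = 2.659  (YCR006W)
log2(1.066/2.379) = -1.158  (YGL206C)
log2(6.963/9.268) = -0.413  (YCR056W)
log2(130.4/2036) = -3.965  (YIR353C)
log2(1.935/0.417) = 2.214  (YGR055W)
log2(22.91/276.1) = -3.591  (YIL142C)
log2(3385/499.0) = 2.762  (YNR139W)
The largest magnitude belongs to YIR353C.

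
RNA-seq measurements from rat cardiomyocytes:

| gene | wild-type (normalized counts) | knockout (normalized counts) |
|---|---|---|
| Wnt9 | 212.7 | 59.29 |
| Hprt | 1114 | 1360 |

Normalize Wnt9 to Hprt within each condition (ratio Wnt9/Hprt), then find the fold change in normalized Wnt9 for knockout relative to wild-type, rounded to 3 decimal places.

Wnt9/Hprt (wild-type) = 212.7 / 1114 = 0.19093
Wnt9/Hprt (knockout) = 59.29 / 1360 = 0.043596
Fold change = 0.043596 / 0.19093 = 0.2283

0.228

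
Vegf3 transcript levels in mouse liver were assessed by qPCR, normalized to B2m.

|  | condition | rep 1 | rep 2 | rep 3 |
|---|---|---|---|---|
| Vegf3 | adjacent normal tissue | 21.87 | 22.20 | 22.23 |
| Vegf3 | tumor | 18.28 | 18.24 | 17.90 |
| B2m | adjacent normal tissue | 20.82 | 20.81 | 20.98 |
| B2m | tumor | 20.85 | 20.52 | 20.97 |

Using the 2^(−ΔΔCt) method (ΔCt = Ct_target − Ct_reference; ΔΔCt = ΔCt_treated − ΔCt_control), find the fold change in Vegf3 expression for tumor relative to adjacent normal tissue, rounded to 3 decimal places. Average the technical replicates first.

Mean Ct: Vegf3 adjacent normal tissue 22.100; Vegf3 tumor 18.140; B2m adjacent normal tissue 20.870; B2m tumor 20.780
ΔCt(adjacent normal tissue) = 22.100 − 20.870 = 1.230
ΔCt(tumor) = 18.140 − 20.780 = -2.640
ΔΔCt = -2.640 − 1.230 = -3.870
Fold change = 2^(−(-3.870)) = 2^3.870 = 14.6213

14.621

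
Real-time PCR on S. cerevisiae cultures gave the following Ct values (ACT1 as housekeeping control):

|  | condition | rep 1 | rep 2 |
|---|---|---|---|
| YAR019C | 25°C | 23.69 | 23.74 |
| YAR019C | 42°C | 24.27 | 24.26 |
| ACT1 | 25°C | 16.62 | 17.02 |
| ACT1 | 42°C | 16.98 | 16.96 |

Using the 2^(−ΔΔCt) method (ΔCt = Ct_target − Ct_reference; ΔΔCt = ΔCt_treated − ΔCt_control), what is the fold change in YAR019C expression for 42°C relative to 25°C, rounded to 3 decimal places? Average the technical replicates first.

Mean Ct: YAR019C 25°C 23.715; YAR019C 42°C 24.265; ACT1 25°C 16.820; ACT1 42°C 16.970
ΔCt(25°C) = 23.715 − 16.820 = 6.895
ΔCt(42°C) = 24.265 − 16.970 = 7.295
ΔΔCt = 7.295 − 6.895 = 0.400
Fold change = 2^(−0.400) = 0.7579

0.758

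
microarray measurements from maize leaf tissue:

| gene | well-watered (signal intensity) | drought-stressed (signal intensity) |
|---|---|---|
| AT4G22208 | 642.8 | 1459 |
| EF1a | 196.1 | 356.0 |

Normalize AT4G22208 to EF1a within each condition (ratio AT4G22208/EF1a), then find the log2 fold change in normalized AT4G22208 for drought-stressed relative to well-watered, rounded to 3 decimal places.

AT4G22208/EF1a (well-watered) = 642.8 / 196.1 = 3.2779
AT4G22208/EF1a (drought-stressed) = 1459 / 356.0 = 4.0983
Fold change = 4.0983 / 3.2779 = 1.2503
log2(1.2503) = 0.3223

0.322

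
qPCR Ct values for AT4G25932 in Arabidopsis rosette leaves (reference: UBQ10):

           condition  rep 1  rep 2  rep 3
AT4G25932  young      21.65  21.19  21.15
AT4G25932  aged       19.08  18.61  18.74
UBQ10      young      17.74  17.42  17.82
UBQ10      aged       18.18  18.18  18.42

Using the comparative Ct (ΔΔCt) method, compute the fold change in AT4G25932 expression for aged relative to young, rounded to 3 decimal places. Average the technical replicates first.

Mean Ct: AT4G25932 young 21.330; AT4G25932 aged 18.810; UBQ10 young 17.660; UBQ10 aged 18.260
ΔCt(young) = 21.330 − 17.660 = 3.670
ΔCt(aged) = 18.810 − 18.260 = 0.550
ΔΔCt = 0.550 − 3.670 = -3.120
Fold change = 2^(−(-3.120)) = 2^3.120 = 8.6939

8.694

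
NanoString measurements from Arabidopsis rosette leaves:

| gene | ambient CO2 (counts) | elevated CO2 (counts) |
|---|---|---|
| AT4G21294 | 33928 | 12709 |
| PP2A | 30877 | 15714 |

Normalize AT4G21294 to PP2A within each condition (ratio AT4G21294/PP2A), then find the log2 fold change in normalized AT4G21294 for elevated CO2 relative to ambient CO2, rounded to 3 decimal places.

-0.442

AT4G21294/PP2A (ambient CO2) = 33928 / 30877 = 1.0988
AT4G21294/PP2A (elevated CO2) = 12709 / 15714 = 0.80877
Fold change = 0.80877 / 1.0988 = 0.7360
log2(0.7360) = -0.4421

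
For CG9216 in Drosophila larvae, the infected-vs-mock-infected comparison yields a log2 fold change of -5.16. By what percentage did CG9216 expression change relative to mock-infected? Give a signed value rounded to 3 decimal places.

Fold change = 2^(-5.16) = 0.0280
Percent change = (FC − 1) × 100% = (0.0280 − 1) × 100 = -97.203%

-97.203%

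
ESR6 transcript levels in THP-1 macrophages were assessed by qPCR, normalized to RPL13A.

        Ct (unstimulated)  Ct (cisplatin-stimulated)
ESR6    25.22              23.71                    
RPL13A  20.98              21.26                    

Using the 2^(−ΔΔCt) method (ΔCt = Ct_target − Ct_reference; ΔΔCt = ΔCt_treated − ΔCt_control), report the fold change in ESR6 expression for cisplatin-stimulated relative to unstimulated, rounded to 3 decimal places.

3.458

ΔCt(unstimulated) = 25.220 − 20.980 = 4.240
ΔCt(cisplatin-stimulated) = 23.710 − 21.260 = 2.450
ΔΔCt = 2.450 − 4.240 = -1.790
Fold change = 2^(−(-1.790)) = 2^1.790 = 3.4581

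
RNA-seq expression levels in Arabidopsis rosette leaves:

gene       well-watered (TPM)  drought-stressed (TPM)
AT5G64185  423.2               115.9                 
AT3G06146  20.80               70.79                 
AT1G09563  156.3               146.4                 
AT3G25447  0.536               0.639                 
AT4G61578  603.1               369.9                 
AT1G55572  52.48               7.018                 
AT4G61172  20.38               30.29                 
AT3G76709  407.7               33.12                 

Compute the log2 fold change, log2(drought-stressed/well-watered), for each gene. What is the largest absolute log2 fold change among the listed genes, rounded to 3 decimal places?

log2(115.9/423.2) = -1.868  (AT5G64185)
log2(70.79/20.80) = 1.767  (AT3G06146)
log2(146.4/156.3) = -0.094  (AT1G09563)
log2(0.639/0.536) = 0.254  (AT3G25447)
log2(369.9/603.1) = -0.705  (AT4G61578)
log2(7.018/52.48) = -2.903  (AT1G55572)
log2(30.29/20.38) = 0.572  (AT4G61172)
log2(33.12/407.7) = -3.622  (AT3G76709)
The largest magnitude belongs to AT3G76709.

3.622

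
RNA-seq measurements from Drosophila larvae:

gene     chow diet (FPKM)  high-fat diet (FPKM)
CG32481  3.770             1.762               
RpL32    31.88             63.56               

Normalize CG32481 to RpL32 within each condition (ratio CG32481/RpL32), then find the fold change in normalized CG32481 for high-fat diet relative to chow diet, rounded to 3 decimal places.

CG32481/RpL32 (chow diet) = 3.770 / 31.88 = 0.11826
CG32481/RpL32 (high-fat diet) = 1.762 / 63.56 = 0.027722
Fold change = 0.027722 / 0.11826 = 0.2344

0.234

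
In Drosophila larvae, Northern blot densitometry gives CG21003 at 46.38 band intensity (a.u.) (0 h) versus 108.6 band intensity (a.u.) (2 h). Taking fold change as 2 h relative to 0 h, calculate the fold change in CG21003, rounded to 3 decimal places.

2.342

Fold change = 108.6 / 46.38 = 2.3415
CG21003 is upregulated.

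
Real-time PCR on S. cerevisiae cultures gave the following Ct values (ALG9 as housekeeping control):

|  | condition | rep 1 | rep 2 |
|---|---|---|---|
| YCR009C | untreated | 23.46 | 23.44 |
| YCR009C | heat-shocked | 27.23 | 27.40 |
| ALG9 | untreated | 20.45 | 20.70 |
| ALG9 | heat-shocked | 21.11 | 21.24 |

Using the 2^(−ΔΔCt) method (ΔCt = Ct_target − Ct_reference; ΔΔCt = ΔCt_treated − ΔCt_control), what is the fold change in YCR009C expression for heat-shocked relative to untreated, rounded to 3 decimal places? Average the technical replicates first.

0.104

Mean Ct: YCR009C untreated 23.450; YCR009C heat-shocked 27.315; ALG9 untreated 20.575; ALG9 heat-shocked 21.175
ΔCt(untreated) = 23.450 − 20.575 = 2.875
ΔCt(heat-shocked) = 27.315 − 21.175 = 6.140
ΔΔCt = 6.140 − 2.875 = 3.265
Fold change = 2^(−3.265) = 0.1040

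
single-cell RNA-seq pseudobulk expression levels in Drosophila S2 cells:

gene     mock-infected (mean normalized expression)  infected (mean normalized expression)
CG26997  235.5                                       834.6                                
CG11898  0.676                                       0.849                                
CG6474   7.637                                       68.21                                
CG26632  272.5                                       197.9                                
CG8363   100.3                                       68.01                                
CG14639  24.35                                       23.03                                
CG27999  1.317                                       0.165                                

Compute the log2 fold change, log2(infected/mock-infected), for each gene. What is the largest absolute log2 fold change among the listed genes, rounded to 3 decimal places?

3.159

log2(834.6/235.5) = 1.825  (CG26997)
log2(0.849/0.676) = 0.329  (CG11898)
log2(68.21/7.637) = 3.159  (CG6474)
log2(197.9/272.5) = -0.461  (CG26632)
log2(68.01/100.3) = -0.561  (CG8363)
log2(23.03/24.35) = -0.080  (CG14639)
log2(0.165/1.317) = -2.997  (CG27999)
The largest magnitude belongs to CG6474.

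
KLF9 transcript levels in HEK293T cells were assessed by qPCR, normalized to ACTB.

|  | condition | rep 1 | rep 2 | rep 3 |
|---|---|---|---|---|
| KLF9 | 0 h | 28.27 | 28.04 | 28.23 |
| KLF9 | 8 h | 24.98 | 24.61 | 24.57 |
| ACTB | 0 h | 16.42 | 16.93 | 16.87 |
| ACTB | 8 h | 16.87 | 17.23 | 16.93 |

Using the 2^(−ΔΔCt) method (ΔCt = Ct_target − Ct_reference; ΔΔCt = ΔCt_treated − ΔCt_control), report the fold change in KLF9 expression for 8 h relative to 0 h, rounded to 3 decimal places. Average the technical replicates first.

13.269

Mean Ct: KLF9 0 h 28.180; KLF9 8 h 24.720; ACTB 0 h 16.740; ACTB 8 h 17.010
ΔCt(0 h) = 28.180 − 16.740 = 11.440
ΔCt(8 h) = 24.720 − 17.010 = 7.710
ΔΔCt = 7.710 − 11.440 = -3.730
Fold change = 2^(−(-3.730)) = 2^3.730 = 13.2691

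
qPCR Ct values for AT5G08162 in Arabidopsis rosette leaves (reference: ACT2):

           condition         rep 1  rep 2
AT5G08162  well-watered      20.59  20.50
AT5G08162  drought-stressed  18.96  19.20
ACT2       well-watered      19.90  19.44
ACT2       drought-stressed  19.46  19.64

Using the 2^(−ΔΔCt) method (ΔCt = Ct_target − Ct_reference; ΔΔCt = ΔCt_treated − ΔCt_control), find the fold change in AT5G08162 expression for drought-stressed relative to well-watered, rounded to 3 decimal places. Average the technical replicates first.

2.540

Mean Ct: AT5G08162 well-watered 20.545; AT5G08162 drought-stressed 19.080; ACT2 well-watered 19.670; ACT2 drought-stressed 19.550
ΔCt(well-watered) = 20.545 − 19.670 = 0.875
ΔCt(drought-stressed) = 19.080 − 19.550 = -0.470
ΔΔCt = -0.470 − 0.875 = -1.345
Fold change = 2^(−(-1.345)) = 2^1.345 = 2.5403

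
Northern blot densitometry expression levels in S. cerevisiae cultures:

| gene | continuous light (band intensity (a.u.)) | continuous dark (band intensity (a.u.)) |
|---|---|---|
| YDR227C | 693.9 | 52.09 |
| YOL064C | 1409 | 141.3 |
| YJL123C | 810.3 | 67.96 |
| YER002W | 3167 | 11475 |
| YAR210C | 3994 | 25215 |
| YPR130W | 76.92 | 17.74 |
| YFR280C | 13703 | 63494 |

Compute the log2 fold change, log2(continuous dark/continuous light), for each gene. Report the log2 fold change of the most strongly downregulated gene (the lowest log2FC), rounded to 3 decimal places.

-3.736

log2(52.09/693.9) = -3.736  (YDR227C)
log2(141.3/1409) = -3.318  (YOL064C)
log2(67.96/810.3) = -3.576  (YJL123C)
log2(11475/3167) = 1.857  (YER002W)
log2(25215/3994) = 2.658  (YAR210C)
log2(17.74/76.92) = -2.116  (YPR130W)
log2(63494/13703) = 2.212  (YFR280C)
YDR227C is most strongly downregulated.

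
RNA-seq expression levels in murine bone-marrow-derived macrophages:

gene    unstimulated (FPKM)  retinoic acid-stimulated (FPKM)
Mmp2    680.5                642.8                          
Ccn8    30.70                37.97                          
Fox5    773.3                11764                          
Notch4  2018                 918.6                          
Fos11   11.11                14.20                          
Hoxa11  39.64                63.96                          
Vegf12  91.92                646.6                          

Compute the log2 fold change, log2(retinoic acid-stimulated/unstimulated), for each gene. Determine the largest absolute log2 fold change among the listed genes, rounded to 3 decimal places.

3.927

log2(642.8/680.5) = -0.082  (Mmp2)
log2(37.97/30.70) = 0.307  (Ccn8)
log2(11764/773.3) = 3.927  (Fox5)
log2(918.6/2018) = -1.135  (Notch4)
log2(14.20/11.11) = 0.354  (Fos11)
log2(63.96/39.64) = 0.690  (Hoxa11)
log2(646.6/91.92) = 2.814  (Vegf12)
The largest magnitude belongs to Fox5.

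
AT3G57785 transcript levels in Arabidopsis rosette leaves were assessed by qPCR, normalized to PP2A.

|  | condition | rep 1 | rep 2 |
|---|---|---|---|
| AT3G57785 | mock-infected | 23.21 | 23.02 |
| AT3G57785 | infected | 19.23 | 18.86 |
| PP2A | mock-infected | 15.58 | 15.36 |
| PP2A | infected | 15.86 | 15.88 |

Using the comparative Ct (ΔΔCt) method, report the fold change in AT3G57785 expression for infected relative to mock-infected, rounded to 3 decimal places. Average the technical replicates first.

22.162

Mean Ct: AT3G57785 mock-infected 23.115; AT3G57785 infected 19.045; PP2A mock-infected 15.470; PP2A infected 15.870
ΔCt(mock-infected) = 23.115 − 15.470 = 7.645
ΔCt(infected) = 19.045 − 15.870 = 3.175
ΔΔCt = 3.175 − 7.645 = -4.470
Fold change = 2^(−(-4.470)) = 2^4.470 = 22.1618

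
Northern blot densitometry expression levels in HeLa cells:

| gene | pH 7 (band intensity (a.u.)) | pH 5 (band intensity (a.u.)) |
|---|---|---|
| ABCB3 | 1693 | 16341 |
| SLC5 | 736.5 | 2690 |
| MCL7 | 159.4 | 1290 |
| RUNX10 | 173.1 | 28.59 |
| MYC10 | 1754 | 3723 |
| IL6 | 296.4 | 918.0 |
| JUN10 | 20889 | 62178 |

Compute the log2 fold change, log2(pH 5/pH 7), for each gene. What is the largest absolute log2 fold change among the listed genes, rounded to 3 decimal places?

log2(16341/1693) = 3.271  (ABCB3)
log2(2690/736.5) = 1.869  (SLC5)
log2(1290/159.4) = 3.017  (MCL7)
log2(28.59/173.1) = -2.598  (RUNX10)
log2(3723/1754) = 1.086  (MYC10)
log2(918.0/296.4) = 1.631  (IL6)
log2(62178/20889) = 1.574  (JUN10)
The largest magnitude belongs to ABCB3.

3.271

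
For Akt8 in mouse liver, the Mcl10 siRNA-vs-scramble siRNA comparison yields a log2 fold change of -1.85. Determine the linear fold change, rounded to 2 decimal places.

Fold change = 2^(-1.85) = 0.277
That is, Akt8 drops to 27.7% of the scramble siRNA level.

0.28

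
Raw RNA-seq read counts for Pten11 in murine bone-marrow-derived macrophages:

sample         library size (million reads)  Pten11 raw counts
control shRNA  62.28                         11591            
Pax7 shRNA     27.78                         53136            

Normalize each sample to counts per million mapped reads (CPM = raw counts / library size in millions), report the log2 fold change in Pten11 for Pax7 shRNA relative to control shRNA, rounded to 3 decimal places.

CPM(control shRNA) = 11591 / 62.28 = 186.1111
CPM(Pax7 shRNA) = 53136 / 27.78 = 1912.7430
Fold change = 1912.7430 / 186.1111 = 10.27742
log2(10.27742) = 3.3614

3.361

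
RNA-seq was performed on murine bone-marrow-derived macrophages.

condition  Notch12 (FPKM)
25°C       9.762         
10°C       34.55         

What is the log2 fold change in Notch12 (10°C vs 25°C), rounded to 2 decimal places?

1.82

Fold change = 34.55 / 9.762 = 3.5392
log2(3.5392) = 1.823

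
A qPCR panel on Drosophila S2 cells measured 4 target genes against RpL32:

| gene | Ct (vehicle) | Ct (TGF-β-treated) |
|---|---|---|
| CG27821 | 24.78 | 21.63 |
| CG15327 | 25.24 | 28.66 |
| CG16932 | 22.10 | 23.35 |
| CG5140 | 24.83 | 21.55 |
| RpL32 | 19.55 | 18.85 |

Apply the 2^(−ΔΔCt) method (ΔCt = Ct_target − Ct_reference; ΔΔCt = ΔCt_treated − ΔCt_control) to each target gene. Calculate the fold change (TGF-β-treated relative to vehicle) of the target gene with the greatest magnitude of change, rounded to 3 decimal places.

0.058

CG27821: ΔΔCt = (21.63−18.85) − (24.78−19.55) = 2.78 − 5.23 = -2.45; fold change = 2^2.45 = 5.464
CG15327: ΔΔCt = (28.66−18.85) − (25.24−19.55) = 9.81 − 5.69 = 4.12; fold change = 2^-4.12 = 0.058
CG16932: ΔΔCt = (23.35−18.85) − (22.10−19.55) = 4.50 − 2.55 = 1.95; fold change = 2^-1.95 = 0.259
CG5140: ΔΔCt = (21.55−18.85) − (24.83−19.55) = 2.70 − 5.28 = -2.58; fold change = 2^2.58 = 5.979
CG15327 has the largest |ΔΔCt| = 4.12.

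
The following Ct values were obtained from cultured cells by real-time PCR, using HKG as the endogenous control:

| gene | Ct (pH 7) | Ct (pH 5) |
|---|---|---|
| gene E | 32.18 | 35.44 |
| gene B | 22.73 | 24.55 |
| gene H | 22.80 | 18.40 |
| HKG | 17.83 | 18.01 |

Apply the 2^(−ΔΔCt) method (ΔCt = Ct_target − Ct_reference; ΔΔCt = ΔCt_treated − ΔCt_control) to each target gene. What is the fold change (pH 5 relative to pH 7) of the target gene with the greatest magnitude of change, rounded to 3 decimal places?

gene E: ΔΔCt = (35.44−18.01) − (32.18−17.83) = 17.43 − 14.35 = 3.08; fold change = 2^-3.08 = 0.118
gene B: ΔΔCt = (24.55−18.01) − (22.73−17.83) = 6.54 − 4.90 = 1.64; fold change = 2^-1.64 = 0.321
gene H: ΔΔCt = (18.40−18.01) − (22.80−17.83) = 0.39 − 4.97 = -4.58; fold change = 2^4.58 = 23.918
gene H has the largest |ΔΔCt| = 4.58.

23.918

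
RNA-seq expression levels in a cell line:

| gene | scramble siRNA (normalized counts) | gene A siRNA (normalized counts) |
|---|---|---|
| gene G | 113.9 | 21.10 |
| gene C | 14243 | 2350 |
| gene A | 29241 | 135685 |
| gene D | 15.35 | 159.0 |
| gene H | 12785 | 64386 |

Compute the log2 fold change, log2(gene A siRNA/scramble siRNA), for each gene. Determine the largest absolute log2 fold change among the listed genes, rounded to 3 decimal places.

log2(21.10/113.9) = -2.432  (gene G)
log2(2350/14243) = -2.600  (gene C)
log2(135685/29241) = 2.214  (gene A)
log2(159.0/15.35) = 3.373  (gene D)
log2(64386/12785) = 2.332  (gene H)
The largest magnitude belongs to gene D.

3.373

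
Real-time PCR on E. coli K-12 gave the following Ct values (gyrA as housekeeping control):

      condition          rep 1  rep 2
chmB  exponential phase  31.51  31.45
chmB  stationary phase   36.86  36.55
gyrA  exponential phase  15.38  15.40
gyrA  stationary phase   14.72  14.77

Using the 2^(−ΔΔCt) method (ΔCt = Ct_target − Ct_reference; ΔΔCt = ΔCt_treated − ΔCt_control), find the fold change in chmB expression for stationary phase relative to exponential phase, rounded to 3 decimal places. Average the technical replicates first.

0.017

Mean Ct: chmB exponential phase 31.480; chmB stationary phase 36.705; gyrA exponential phase 15.390; gyrA stationary phase 14.745
ΔCt(exponential phase) = 31.480 − 15.390 = 16.090
ΔCt(stationary phase) = 36.705 − 14.745 = 21.960
ΔΔCt = 21.960 − 16.090 = 5.870
Fold change = 2^(−5.870) = 0.0171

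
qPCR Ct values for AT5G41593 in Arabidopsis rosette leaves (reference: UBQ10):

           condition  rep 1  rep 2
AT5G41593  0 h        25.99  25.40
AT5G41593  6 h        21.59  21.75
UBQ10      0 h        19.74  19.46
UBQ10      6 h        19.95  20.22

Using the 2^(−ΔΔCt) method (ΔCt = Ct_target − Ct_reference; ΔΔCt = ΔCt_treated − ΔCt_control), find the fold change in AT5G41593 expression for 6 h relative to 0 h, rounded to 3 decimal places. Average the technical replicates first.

Mean Ct: AT5G41593 0 h 25.695; AT5G41593 6 h 21.670; UBQ10 0 h 19.600; UBQ10 6 h 20.085
ΔCt(0 h) = 25.695 − 19.600 = 6.095
ΔCt(6 h) = 21.670 − 20.085 = 1.585
ΔΔCt = 1.585 − 6.095 = -4.510
Fold change = 2^(−(-4.510)) = 2^4.510 = 22.7848

22.785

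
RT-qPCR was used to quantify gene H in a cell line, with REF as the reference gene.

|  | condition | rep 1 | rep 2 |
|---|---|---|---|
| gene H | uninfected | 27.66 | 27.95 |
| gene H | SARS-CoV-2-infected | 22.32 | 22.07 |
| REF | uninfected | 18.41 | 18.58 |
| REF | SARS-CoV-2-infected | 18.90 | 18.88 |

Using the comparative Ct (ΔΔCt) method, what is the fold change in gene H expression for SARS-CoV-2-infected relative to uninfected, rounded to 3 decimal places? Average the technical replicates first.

64.222

Mean Ct: gene H uninfected 27.805; gene H SARS-CoV-2-infected 22.195; REF uninfected 18.495; REF SARS-CoV-2-infected 18.890
ΔCt(uninfected) = 27.805 − 18.495 = 9.310
ΔCt(SARS-CoV-2-infected) = 22.195 − 18.890 = 3.305
ΔΔCt = 3.305 − 9.310 = -6.005
Fold change = 2^(−(-6.005)) = 2^6.005 = 64.2222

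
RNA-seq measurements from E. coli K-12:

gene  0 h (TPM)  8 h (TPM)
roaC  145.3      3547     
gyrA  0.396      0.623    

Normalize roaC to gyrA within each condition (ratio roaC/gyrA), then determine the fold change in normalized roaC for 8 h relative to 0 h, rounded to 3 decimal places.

roaC/gyrA (0 h) = 145.3 / 0.396 = 366.92
roaC/gyrA (8 h) = 3547 / 0.623 = 5693.4
Fold change = 5693.4 / 366.92 = 15.5168

15.517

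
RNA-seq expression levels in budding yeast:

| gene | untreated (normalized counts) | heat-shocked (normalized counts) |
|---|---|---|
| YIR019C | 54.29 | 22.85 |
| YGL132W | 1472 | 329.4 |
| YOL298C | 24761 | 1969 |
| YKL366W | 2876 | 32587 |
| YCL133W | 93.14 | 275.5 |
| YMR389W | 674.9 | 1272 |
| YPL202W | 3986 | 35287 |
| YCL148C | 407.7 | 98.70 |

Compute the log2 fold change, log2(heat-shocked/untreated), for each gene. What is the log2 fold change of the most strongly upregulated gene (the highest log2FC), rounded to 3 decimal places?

3.502

log2(22.85/54.29) = -1.248  (YIR019C)
log2(329.4/1472) = -2.160  (YGL132W)
log2(1969/24761) = -3.653  (YOL298C)
log2(32587/2876) = 3.502  (YKL366W)
log2(275.5/93.14) = 1.565  (YCL133W)
log2(1272/674.9) = 0.914  (YMR389W)
log2(35287/3986) = 3.146  (YPL202W)
log2(98.70/407.7) = -2.046  (YCL148C)
YKL366W is most strongly upregulated.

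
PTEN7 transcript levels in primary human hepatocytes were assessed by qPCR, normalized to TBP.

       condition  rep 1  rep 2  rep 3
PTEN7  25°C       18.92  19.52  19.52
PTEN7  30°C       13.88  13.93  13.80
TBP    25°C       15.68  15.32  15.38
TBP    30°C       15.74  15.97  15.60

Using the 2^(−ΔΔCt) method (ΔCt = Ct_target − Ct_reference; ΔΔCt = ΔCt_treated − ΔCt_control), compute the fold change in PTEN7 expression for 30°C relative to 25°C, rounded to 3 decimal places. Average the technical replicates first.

Mean Ct: PTEN7 25°C 19.320; PTEN7 30°C 13.870; TBP 25°C 15.460; TBP 30°C 15.770
ΔCt(25°C) = 19.320 − 15.460 = 3.860
ΔCt(30°C) = 13.870 − 15.770 = -1.900
ΔΔCt = -1.900 − 3.860 = -5.760
Fold change = 2^(−(-5.760)) = 2^5.760 = 54.1917

54.192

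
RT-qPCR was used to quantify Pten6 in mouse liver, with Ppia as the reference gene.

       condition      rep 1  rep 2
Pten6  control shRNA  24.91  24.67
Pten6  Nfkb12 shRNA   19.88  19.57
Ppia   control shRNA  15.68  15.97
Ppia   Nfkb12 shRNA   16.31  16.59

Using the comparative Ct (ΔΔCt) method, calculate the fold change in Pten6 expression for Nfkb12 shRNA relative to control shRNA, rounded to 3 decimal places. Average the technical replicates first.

Mean Ct: Pten6 control shRNA 24.790; Pten6 Nfkb12 shRNA 19.725; Ppia control shRNA 15.825; Ppia Nfkb12 shRNA 16.450
ΔCt(control shRNA) = 24.790 − 15.825 = 8.965
ΔCt(Nfkb12 shRNA) = 19.725 − 16.450 = 3.275
ΔΔCt = 3.275 − 8.965 = -5.690
Fold change = 2^(−(-5.690)) = 2^5.690 = 51.6251

51.625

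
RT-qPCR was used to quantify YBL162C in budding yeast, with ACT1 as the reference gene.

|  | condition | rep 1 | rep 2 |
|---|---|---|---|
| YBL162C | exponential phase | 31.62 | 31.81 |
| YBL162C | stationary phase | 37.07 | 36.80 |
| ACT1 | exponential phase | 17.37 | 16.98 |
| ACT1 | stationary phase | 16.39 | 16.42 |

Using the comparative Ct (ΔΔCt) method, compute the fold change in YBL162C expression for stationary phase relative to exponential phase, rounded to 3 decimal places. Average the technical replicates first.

0.016

Mean Ct: YBL162C exponential phase 31.715; YBL162C stationary phase 36.935; ACT1 exponential phase 17.175; ACT1 stationary phase 16.405
ΔCt(exponential phase) = 31.715 − 17.175 = 14.540
ΔCt(stationary phase) = 36.935 − 16.405 = 20.530
ΔΔCt = 20.530 − 14.540 = 5.990
Fold change = 2^(−5.990) = 0.0157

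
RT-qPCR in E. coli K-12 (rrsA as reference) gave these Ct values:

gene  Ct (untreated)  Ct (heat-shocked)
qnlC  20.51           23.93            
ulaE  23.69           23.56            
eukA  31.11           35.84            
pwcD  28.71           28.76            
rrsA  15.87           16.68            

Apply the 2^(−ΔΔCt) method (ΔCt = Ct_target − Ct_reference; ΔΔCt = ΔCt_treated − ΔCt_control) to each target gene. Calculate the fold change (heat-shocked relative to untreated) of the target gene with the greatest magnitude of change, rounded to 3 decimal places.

qnlC: ΔΔCt = (23.93−16.68) − (20.51−15.87) = 7.25 − 4.64 = 2.61; fold change = 2^-2.61 = 0.164
ulaE: ΔΔCt = (23.56−16.68) − (23.69−15.87) = 6.88 − 7.82 = -0.94; fold change = 2^0.94 = 1.919
eukA: ΔΔCt = (35.84−16.68) − (31.11−15.87) = 19.16 − 15.24 = 3.92; fold change = 2^-3.92 = 0.066
pwcD: ΔΔCt = (28.76−16.68) − (28.71−15.87) = 12.08 − 12.84 = -0.76; fold change = 2^0.76 = 1.693
eukA has the largest |ΔΔCt| = 3.92.

0.066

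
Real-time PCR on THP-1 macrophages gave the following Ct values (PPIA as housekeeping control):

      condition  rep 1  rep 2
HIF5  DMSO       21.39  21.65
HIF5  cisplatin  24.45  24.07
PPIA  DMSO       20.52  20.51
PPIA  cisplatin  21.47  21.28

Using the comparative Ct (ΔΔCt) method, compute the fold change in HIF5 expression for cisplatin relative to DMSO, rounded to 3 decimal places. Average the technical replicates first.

Mean Ct: HIF5 DMSO 21.520; HIF5 cisplatin 24.260; PPIA DMSO 20.515; PPIA cisplatin 21.375
ΔCt(DMSO) = 21.520 − 20.515 = 1.005
ΔCt(cisplatin) = 24.260 − 21.375 = 2.885
ΔΔCt = 2.885 − 1.005 = 1.880
Fold change = 2^(−1.880) = 0.2717

0.272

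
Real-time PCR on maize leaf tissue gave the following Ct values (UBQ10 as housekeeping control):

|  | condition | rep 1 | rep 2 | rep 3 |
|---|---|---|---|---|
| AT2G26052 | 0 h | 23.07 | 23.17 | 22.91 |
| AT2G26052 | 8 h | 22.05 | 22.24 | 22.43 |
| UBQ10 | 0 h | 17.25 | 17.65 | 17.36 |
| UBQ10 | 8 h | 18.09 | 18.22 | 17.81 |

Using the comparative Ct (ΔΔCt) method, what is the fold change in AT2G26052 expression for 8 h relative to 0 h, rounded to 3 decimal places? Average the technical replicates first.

Mean Ct: AT2G26052 0 h 23.050; AT2G26052 8 h 22.240; UBQ10 0 h 17.420; UBQ10 8 h 18.040
ΔCt(0 h) = 23.050 − 17.420 = 5.630
ΔCt(8 h) = 22.240 − 18.040 = 4.200
ΔΔCt = 4.200 − 5.630 = -1.430
Fold change = 2^(−(-1.430)) = 2^1.430 = 2.6945

2.694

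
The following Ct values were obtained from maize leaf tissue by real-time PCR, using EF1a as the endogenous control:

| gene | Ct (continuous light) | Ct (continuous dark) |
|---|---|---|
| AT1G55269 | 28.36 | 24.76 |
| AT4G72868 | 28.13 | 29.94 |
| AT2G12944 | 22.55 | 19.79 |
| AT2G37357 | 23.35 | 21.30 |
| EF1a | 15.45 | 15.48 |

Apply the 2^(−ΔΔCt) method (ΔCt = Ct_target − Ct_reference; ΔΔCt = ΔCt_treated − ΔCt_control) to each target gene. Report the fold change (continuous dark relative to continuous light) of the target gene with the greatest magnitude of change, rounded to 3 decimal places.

12.381

AT1G55269: ΔΔCt = (24.76−15.48) − (28.36−15.45) = 9.28 − 12.91 = -3.63; fold change = 2^3.63 = 12.381
AT4G72868: ΔΔCt = (29.94−15.48) − (28.13−15.45) = 14.46 − 12.68 = 1.78; fold change = 2^-1.78 = 0.291
AT2G12944: ΔΔCt = (19.79−15.48) − (22.55−15.45) = 4.31 − 7.10 = -2.79; fold change = 2^2.79 = 6.916
AT2G37357: ΔΔCt = (21.30−15.48) − (23.35−15.45) = 5.82 − 7.90 = -2.08; fold change = 2^2.08 = 4.228
AT1G55269 has the largest |ΔΔCt| = 3.63.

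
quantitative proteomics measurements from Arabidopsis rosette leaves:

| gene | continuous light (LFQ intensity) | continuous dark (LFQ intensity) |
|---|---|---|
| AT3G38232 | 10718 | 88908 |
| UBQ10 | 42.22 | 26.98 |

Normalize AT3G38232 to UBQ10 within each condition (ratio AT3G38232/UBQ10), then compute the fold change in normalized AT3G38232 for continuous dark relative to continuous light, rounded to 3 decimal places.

AT3G38232/UBQ10 (continuous light) = 10718 / 42.22 = 253.86
AT3G38232/UBQ10 (continuous dark) = 88908 / 26.98 = 3295.3
Fold change = 3295.3 / 253.86 = 12.9809

12.981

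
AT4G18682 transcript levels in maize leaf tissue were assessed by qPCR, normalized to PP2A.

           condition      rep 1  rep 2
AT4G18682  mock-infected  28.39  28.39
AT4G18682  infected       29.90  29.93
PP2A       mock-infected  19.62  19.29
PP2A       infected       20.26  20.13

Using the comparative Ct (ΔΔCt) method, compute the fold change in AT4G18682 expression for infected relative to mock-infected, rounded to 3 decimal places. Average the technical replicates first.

0.580

Mean Ct: AT4G18682 mock-infected 28.390; AT4G18682 infected 29.915; PP2A mock-infected 19.455; PP2A infected 20.195
ΔCt(mock-infected) = 28.390 − 19.455 = 8.935
ΔCt(infected) = 29.915 − 20.195 = 9.720
ΔΔCt = 9.720 − 8.935 = 0.785
Fold change = 2^(−0.785) = 0.5804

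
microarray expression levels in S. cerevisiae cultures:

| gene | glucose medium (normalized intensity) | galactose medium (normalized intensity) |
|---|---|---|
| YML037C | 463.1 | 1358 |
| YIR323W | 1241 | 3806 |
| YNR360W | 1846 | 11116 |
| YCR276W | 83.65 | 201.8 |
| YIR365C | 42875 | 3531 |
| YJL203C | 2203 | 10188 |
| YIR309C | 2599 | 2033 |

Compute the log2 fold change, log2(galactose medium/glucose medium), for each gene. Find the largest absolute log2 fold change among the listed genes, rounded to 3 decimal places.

3.602

log2(1358/463.1) = 1.552  (YML037C)
log2(3806/1241) = 1.617  (YIR323W)
log2(11116/1846) = 2.590  (YNR360W)
log2(201.8/83.65) = 1.270  (YCR276W)
log2(3531/42875) = -3.602  (YIR365C)
log2(10188/2203) = 2.209  (YJL203C)
log2(2033/2599) = -0.354  (YIR309C)
The largest magnitude belongs to YIR365C.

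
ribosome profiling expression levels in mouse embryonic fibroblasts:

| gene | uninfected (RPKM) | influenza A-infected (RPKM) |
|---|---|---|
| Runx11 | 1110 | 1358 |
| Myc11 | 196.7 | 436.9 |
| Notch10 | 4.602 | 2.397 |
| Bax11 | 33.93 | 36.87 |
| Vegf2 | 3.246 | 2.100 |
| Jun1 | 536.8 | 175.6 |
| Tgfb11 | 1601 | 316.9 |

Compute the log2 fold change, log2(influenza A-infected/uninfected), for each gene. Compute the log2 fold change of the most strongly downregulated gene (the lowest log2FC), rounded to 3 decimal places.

-2.337

log2(1358/1110) = 0.291  (Runx11)
log2(436.9/196.7) = 1.151  (Myc11)
log2(2.397/4.602) = -0.941  (Notch10)
log2(36.87/33.93) = 0.120  (Bax11)
log2(2.100/3.246) = -0.628  (Vegf2)
log2(175.6/536.8) = -1.612  (Jun1)
log2(316.9/1601) = -2.337  (Tgfb11)
Tgfb11 is most strongly downregulated.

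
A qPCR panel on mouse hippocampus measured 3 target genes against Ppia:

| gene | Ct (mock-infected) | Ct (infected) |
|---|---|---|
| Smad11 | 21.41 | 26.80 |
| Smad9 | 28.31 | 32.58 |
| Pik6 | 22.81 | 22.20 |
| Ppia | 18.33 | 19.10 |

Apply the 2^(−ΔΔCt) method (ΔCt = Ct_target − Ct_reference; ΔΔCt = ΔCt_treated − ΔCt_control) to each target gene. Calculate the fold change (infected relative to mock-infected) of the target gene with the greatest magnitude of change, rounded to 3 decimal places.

0.041

Smad11: ΔΔCt = (26.80−19.10) − (21.41−18.33) = 7.70 − 3.08 = 4.62; fold change = 2^-4.62 = 0.041
Smad9: ΔΔCt = (32.58−19.10) − (28.31−18.33) = 13.48 − 9.98 = 3.50; fold change = 2^-3.50 = 0.088
Pik6: ΔΔCt = (22.20−19.10) − (22.81−18.33) = 3.10 − 4.48 = -1.38; fold change = 2^1.38 = 2.603
Smad11 has the largest |ΔΔCt| = 4.62.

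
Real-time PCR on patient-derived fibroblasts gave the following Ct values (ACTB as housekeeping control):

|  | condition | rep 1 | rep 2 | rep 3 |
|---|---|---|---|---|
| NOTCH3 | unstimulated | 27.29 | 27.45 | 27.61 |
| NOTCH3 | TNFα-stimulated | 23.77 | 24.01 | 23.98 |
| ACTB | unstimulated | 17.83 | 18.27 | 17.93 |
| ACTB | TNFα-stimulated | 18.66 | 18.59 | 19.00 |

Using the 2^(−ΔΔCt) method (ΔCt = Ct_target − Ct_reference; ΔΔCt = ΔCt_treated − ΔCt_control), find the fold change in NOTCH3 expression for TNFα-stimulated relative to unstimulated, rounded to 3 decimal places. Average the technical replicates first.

19.293

Mean Ct: NOTCH3 unstimulated 27.450; NOTCH3 TNFα-stimulated 23.920; ACTB unstimulated 18.010; ACTB TNFα-stimulated 18.750
ΔCt(unstimulated) = 27.450 − 18.010 = 9.440
ΔCt(TNFα-stimulated) = 23.920 − 18.750 = 5.170
ΔΔCt = 5.170 − 9.440 = -4.270
Fold change = 2^(−(-4.270)) = 2^4.270 = 19.2929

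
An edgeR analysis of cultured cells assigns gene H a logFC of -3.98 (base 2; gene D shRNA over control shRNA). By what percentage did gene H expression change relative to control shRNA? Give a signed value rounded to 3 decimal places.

Fold change = 2^(-3.98) = 0.0634
Percent change = (FC − 1) × 100% = (0.0634 − 1) × 100 = -93.663%

-93.663%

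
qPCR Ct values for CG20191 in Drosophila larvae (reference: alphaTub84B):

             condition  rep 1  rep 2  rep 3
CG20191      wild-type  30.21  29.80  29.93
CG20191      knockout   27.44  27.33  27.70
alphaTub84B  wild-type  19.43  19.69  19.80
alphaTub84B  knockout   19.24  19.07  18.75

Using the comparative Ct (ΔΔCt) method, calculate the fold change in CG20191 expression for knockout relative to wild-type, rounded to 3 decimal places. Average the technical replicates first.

Mean Ct: CG20191 wild-type 29.980; CG20191 knockout 27.490; alphaTub84B wild-type 19.640; alphaTub84B knockout 19.020
ΔCt(wild-type) = 29.980 − 19.640 = 10.340
ΔCt(knockout) = 27.490 − 19.020 = 8.470
ΔΔCt = 8.470 − 10.340 = -1.870
Fold change = 2^(−(-1.870)) = 2^1.870 = 3.6553

3.655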